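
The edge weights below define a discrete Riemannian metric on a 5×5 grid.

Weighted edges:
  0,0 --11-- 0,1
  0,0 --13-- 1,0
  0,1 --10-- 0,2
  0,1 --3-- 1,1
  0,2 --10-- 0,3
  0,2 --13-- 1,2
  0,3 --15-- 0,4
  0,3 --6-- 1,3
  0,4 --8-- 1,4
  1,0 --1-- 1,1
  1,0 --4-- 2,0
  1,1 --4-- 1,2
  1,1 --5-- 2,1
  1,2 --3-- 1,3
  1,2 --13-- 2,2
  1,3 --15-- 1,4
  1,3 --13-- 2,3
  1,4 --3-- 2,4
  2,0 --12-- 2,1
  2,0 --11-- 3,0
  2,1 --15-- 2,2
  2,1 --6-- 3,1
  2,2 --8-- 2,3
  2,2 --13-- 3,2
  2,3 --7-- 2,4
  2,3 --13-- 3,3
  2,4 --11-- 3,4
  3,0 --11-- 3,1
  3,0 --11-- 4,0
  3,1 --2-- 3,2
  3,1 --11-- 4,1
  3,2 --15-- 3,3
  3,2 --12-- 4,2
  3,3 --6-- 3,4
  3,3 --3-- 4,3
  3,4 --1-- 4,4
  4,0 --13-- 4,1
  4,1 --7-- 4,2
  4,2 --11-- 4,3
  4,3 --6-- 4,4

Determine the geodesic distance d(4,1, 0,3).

Shortest path: 4,1 → 3,1 → 2,1 → 1,1 → 1,2 → 1,3 → 0,3, total weight = 35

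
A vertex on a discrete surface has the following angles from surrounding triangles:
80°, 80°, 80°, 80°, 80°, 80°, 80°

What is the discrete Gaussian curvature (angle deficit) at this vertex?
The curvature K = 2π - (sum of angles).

Sum of angles = 560°. K = 360° - 560° = -200° = -10π/9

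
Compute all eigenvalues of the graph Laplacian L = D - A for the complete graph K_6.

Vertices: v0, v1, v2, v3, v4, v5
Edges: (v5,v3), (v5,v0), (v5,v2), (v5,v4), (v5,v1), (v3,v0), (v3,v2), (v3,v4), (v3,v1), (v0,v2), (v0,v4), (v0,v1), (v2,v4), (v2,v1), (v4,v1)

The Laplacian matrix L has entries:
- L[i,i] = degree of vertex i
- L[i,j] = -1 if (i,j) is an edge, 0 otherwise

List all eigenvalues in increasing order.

For the complete graph K_n, L = nI − J (J = all-ones matrix). J has eigenvalues n (once, eigenvector 𝟙) and 0 (multiplicity n−1), so L has eigenvalues 0 (once) and n (multiplicity n−1). Here n = 6: eigenvalue 0 once and 6 with multiplicity 5.
Laplacian eigenvalues (increasing order): [0.0, 6.0, 6.0, 6.0, 6.0, 6.0]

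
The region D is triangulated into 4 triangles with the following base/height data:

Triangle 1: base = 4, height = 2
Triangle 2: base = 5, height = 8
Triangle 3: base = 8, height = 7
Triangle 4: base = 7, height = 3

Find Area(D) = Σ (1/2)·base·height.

(1/2)×4×2 + (1/2)×5×8 + (1/2)×8×7 + (1/2)×7×3 = 62.5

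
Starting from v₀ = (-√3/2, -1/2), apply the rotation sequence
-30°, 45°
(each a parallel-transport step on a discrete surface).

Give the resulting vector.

Total rotation: (-30°) + 45° = 15°. Final vector: (-0.7071, -0.7071)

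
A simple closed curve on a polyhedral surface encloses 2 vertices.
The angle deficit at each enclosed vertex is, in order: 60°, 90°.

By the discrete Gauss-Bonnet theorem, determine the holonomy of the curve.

Holonomy = total enclosed curvature = 60° + 90° = 150°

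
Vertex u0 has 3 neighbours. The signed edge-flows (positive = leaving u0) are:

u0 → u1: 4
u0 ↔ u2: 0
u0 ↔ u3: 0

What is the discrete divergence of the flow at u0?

Divergence = sum of outgoing flows = 4 + 0 + 0 = 4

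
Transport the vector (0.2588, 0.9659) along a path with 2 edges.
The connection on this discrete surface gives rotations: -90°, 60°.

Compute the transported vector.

Total rotation: (-90°) + 60° = -30°. Final vector: (0.7071, 0.7071)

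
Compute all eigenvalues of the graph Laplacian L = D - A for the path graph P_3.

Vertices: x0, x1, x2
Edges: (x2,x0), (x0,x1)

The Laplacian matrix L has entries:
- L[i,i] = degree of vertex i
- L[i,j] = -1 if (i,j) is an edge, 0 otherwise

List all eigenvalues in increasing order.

The path graph P_n has Laplacian eigenvalues λ_k = 2 − 2cos(kπ/n), k = 0, 1, …, n−1. Here n = 3:
k=0: 2 − 2cos(0) = 0.0; k=1: 2 − 2cos(π/3) = 1.0; k=2: 2 − 2cos(2π/3) = 3.0.
Laplacian eigenvalues (increasing order): [0.0, 1.0, 3.0]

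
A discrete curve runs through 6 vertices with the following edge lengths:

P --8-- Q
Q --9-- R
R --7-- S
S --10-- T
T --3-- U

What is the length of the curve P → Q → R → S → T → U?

Arc length = 8 + 9 + 7 + 10 + 3 = 37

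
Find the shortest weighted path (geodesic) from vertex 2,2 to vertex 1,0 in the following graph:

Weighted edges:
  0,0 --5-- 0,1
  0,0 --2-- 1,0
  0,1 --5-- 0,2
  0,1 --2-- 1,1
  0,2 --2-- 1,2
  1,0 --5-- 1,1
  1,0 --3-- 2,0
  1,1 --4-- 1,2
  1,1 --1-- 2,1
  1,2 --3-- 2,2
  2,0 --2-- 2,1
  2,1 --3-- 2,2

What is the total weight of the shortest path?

Shortest path: 2,2 → 2,1 → 2,0 → 1,0, total weight = 8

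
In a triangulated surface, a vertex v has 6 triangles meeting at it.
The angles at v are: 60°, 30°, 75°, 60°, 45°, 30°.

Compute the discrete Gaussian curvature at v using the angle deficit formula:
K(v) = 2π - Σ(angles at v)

Sum of angles = 300°. K = 360° - 300° = 60° = π/3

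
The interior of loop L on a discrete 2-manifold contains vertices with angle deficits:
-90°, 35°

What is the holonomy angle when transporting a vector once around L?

Holonomy = total enclosed curvature = (-90°) + 35° = -55°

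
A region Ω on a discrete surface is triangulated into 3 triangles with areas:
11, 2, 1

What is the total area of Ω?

11 + 2 + 1 = 14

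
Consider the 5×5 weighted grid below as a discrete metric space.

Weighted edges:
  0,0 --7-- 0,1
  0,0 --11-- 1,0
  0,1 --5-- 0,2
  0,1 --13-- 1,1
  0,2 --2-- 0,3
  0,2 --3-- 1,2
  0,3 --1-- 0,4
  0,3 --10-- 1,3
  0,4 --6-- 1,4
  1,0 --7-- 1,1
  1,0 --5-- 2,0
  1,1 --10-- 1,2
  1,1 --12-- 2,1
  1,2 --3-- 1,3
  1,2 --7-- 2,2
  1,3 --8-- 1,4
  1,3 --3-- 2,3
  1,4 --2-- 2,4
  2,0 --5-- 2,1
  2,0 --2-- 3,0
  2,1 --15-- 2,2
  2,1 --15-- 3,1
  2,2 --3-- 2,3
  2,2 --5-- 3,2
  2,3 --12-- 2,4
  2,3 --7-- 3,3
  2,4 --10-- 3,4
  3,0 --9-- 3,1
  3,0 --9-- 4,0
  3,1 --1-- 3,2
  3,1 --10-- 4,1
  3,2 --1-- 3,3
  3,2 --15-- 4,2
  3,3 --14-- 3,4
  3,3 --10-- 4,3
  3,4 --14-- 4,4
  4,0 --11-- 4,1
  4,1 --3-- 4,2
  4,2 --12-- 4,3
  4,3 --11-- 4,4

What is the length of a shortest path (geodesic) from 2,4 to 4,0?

Shortest path: 2,4 → 2,3 → 2,2 → 3,2 → 3,1 → 3,0 → 4,0, total weight = 39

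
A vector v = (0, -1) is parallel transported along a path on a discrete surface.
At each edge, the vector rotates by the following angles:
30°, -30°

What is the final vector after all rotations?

Total rotation: 30° + (-30°) = 0°. Final vector: (0, -1)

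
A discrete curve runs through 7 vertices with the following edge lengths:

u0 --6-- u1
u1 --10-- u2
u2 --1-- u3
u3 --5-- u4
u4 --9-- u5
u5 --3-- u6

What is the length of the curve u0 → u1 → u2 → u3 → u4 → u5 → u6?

Arc length = 6 + 10 + 1 + 5 + 9 + 3 = 34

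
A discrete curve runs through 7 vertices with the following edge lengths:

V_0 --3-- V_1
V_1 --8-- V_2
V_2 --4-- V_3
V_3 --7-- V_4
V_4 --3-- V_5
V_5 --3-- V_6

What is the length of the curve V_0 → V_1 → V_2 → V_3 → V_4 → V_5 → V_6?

Arc length = 3 + 8 + 4 + 7 + 3 + 3 = 28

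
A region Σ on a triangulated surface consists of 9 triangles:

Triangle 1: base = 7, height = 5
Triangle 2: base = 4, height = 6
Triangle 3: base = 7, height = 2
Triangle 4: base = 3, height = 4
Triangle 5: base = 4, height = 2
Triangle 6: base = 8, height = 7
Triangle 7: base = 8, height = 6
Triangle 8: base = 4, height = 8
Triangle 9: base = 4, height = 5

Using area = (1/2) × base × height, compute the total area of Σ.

(1/2)×7×5 + (1/2)×4×6 + (1/2)×7×2 + (1/2)×3×4 + (1/2)×4×2 + (1/2)×8×7 + (1/2)×8×6 + (1/2)×4×8 + (1/2)×4×5 = 124.5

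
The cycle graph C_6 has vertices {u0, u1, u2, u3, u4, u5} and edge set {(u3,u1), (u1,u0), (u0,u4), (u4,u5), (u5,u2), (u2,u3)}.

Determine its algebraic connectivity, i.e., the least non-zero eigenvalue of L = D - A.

The cycle graph C_n has Laplacian eigenvalues λ_k = 2 − 2cos(2πk/n), k = 0, 1, …, n−1. Here n = 6:
k=0: 2 − 2cos(0) = 0.0; k=1: 2 − 2cos(π/3) = 1.0; k=2: 2 − 2cos(2π/3) = 3.0; k=3: 2 − 2cos(π) = 4.0; k=4: 2 − 2cos(4π/3) = 3.0; k=5: 2 − 2cos(5π/3) = 1.0.
Laplacian eigenvalues: [0.0, 1.0, 1.0, 3.0, 3.0, 4.0]. Algebraic connectivity (smallest non-zero eigenvalue) = 1.0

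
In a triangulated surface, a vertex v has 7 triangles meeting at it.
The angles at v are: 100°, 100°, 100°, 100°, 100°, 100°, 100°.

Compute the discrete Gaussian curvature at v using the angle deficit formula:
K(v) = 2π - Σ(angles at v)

Sum of angles = 700°. K = 360° - 700° = -340°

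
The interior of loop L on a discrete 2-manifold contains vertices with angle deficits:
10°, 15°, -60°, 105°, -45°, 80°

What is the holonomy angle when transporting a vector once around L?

Holonomy = total enclosed curvature = 10° + 15° + (-60°) + 105° + (-45°) + 80° = 105°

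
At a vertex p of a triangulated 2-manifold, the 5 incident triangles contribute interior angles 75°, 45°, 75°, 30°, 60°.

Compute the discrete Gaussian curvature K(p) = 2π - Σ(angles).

Sum of angles = 285°. K = 360° - 285° = 75°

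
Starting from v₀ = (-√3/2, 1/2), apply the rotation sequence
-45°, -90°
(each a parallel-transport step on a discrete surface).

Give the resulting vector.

Total rotation: (-45°) + (-90°) = -135°. Final vector: (0.9659, 0.2588)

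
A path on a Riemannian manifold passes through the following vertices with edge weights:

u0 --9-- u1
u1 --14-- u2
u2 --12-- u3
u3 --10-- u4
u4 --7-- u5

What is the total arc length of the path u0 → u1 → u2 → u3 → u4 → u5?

Arc length = 9 + 14 + 12 + 10 + 7 = 52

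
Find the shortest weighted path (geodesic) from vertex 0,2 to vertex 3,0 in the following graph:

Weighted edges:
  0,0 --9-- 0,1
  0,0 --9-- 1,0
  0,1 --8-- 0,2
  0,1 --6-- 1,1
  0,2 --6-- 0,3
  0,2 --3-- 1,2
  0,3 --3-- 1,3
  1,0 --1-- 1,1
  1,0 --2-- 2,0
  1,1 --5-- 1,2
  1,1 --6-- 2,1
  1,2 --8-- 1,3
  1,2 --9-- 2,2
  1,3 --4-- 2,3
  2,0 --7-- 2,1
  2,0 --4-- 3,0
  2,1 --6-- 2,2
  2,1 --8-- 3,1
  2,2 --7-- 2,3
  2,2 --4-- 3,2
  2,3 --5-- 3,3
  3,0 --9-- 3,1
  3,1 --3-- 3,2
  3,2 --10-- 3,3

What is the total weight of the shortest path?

Shortest path: 0,2 → 1,2 → 1,1 → 1,0 → 2,0 → 3,0, total weight = 15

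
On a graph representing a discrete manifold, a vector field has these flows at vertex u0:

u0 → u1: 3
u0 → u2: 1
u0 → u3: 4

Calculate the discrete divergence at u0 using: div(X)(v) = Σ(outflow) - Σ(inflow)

Divergence = sum of outgoing flows = 3 + 1 + 4 = 8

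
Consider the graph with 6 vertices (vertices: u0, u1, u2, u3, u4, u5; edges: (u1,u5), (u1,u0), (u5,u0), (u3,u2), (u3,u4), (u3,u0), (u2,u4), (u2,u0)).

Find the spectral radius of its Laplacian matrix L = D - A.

Degrees: deg(u0) = 4, deg(u1) = 2, deg(u2) = 3, deg(u3) = 3, deg(u4) = 2, deg(u5) = 2.
L = D − A with rows/columns ordered (u0, u1, u2, u3, u4, u5):
  [ 4, -1, -1, -1,  0, -1]
  [-1,  2,  0,  0,  0, -1]
  [-1,  0,  3, -1, -1,  0]
  [-1,  0, -1,  3, -1,  0]
  [ 0,  0, -1, -1,  2,  0]
  [-1, -1,  0,  0,  0,  2]
Characteristic polynomial: det(λI − L) = λ(λ² − 6λ + 4)(λ − 3)²(λ − 4).
Roots: λ = 0; (λ² − 6λ + 4) = 0 ⇒ λ = 3 ± √5 ≈ 0.7639, 5.2361; (λ − 3) = 0 ⇒ λ = 3 (multiplicity 2); (λ − 4) = 0 ⇒ λ = 4.
(Check: the roots sum (with multiplicity) to 16, matching trace L = Σdeg = 2·8 = 16.)
Laplacian eigenvalues: [0.0, 0.7639, 3.0, 3.0, 4.0, 5.2361]. Largest eigenvalue (spectral radius) = 5.2361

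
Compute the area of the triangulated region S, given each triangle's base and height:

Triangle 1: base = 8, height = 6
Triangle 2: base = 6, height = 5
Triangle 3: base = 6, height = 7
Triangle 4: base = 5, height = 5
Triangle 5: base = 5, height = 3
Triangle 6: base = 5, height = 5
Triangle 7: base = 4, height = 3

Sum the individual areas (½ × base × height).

(1/2)×8×6 + (1/2)×6×5 + (1/2)×6×7 + (1/2)×5×5 + (1/2)×5×3 + (1/2)×5×5 + (1/2)×4×3 = 98.5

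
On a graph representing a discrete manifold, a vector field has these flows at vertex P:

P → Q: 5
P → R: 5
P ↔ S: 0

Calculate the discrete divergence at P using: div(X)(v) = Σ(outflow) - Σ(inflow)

Divergence = sum of outgoing flows = 5 + 5 + 0 = 10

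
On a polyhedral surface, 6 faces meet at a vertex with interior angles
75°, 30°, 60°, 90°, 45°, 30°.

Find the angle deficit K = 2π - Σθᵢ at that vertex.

Sum of angles = 330°. K = 360° - 330° = 30° = π/6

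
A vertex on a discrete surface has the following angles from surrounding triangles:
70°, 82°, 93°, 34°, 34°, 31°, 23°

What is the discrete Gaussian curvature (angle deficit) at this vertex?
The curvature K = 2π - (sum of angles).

Sum of angles = 367°. K = 360° - 367° = -7° = -7π/180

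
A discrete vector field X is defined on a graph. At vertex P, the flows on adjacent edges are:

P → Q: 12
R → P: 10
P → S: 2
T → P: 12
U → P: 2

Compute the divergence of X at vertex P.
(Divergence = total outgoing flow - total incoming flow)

Divergence = sum of outgoing flows = 12 + (-10) + 2 + (-12) + (-2) = -10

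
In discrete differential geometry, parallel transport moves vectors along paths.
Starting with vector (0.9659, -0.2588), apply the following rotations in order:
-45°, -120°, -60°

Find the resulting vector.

Total rotation: (-45°) + (-120°) + (-60°) = -225° ≡ 135° (mod 360°). Final vector: (-0.5000, 0.8660)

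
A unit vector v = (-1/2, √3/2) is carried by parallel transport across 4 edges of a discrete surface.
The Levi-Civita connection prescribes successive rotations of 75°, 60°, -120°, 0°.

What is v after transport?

Total rotation: 75° + 60° + (-120°) + 0° = 15°. Final vector: (-0.7071, 0.7071)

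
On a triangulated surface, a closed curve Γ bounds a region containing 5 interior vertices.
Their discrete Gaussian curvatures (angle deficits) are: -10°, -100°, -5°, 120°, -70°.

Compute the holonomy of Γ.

Holonomy = total enclosed curvature = (-10°) + (-100°) + (-5°) + 120° + (-70°) = -65°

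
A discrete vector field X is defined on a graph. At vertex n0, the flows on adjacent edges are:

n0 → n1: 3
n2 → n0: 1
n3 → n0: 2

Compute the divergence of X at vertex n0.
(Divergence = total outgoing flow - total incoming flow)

Divergence = sum of outgoing flows = 3 + (-1) + (-2) = 0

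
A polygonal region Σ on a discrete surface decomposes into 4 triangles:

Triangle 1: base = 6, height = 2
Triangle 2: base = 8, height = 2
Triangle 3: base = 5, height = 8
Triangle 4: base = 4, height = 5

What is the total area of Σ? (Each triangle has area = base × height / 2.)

(1/2)×6×2 + (1/2)×8×2 + (1/2)×5×8 + (1/2)×4×5 = 44.0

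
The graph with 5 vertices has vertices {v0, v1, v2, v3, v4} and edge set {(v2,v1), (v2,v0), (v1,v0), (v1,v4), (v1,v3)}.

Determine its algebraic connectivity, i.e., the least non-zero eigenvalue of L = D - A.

Degrees: deg(v0) = 2, deg(v1) = 4, deg(v2) = 2, deg(v3) = 1, deg(v4) = 1.
L = D − A with rows/columns ordered (v0, v1, v2, v3, v4):
  [ 2, -1, -1,  0,  0]
  [-1,  4, -1, -1, -1]
  [-1, -1,  2,  0,  0]
  [ 0, -1,  0,  1,  0]
  [ 0, -1,  0,  0,  1]
Characteristic polynomial: det(λI − L) = λ(λ − 1)²(λ − 3)(λ − 5).
Roots: λ = 0; (λ − 1) = 0 ⇒ λ = 1 (multiplicity 2); (λ − 3) = 0 ⇒ λ = 3; (λ − 5) = 0 ⇒ λ = 5.
(Check: the roots sum (with multiplicity) to 10, matching trace L = Σdeg = 2·5 = 10.)
Laplacian eigenvalues: [0.0, 1.0, 1.0, 3.0, 5.0]. Algebraic connectivity (smallest non-zero eigenvalue) = 1.0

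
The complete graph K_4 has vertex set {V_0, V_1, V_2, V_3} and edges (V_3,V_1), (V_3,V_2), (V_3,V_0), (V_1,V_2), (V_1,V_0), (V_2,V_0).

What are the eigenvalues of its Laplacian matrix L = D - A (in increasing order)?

For the complete graph K_n, L = nI − J (J = all-ones matrix). J has eigenvalues n (once, eigenvector 𝟙) and 0 (multiplicity n−1), so L has eigenvalues 0 (once) and n (multiplicity n−1). Here n = 4: eigenvalue 0 once and 4 with multiplicity 3.
Laplacian eigenvalues (increasing order): [0.0, 4.0, 4.0, 4.0]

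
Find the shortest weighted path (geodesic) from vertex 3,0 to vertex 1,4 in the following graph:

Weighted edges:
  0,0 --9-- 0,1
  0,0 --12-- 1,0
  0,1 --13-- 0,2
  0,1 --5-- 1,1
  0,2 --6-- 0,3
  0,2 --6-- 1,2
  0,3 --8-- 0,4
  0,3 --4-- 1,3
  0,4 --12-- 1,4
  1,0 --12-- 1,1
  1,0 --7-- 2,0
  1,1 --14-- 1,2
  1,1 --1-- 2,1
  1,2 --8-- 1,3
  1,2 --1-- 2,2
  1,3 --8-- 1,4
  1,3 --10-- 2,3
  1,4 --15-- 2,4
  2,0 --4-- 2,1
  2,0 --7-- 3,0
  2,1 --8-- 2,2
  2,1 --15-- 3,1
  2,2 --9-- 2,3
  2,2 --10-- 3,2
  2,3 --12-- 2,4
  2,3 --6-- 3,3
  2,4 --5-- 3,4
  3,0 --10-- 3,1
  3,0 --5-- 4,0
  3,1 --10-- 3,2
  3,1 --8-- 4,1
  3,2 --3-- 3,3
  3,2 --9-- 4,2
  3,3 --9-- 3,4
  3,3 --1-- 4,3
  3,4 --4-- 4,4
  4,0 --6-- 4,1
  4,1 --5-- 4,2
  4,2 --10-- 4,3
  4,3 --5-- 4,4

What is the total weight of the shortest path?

Shortest path: 3,0 → 2,0 → 2,1 → 2,2 → 1,2 → 1,3 → 1,4, total weight = 36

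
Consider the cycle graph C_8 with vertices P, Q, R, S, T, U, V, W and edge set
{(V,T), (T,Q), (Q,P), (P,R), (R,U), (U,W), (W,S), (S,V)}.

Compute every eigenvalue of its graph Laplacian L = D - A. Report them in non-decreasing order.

The cycle graph C_n has Laplacian eigenvalues λ_k = 2 − 2cos(2πk/n), k = 0, 1, …, n−1. Here n = 8:
k=0: 2 − 2cos(0) = 0.0; k=1: 2 − 2cos(π/4) = 0.5858; k=2: 2 − 2cos(π/2) = 2.0; k=3: 2 − 2cos(3π/4) = 3.4142; k=4: 2 − 2cos(π) = 4.0; k=5: 2 − 2cos(5π/4) = 3.4142; k=6: 2 − 2cos(3π/2) = 2.0; k=7: 2 − 2cos(7π/4) = 0.5858.
Laplacian eigenvalues (increasing order): [0.0, 0.5858, 0.5858, 2.0, 2.0, 3.4142, 3.4142, 4.0]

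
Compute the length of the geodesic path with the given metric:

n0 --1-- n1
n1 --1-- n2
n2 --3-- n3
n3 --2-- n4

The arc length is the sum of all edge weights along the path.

Arc length = 1 + 1 + 3 + 2 = 7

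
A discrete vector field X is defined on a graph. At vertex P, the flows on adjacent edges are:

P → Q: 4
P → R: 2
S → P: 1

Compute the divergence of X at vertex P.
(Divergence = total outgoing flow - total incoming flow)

Divergence = sum of outgoing flows = 4 + 2 + (-1) = 5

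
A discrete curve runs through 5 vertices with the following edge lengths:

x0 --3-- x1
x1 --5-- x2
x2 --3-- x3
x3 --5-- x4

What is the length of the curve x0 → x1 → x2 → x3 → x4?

Arc length = 3 + 5 + 3 + 5 = 16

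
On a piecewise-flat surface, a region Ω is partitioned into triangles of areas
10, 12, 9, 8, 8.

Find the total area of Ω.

10 + 12 + 9 + 8 + 8 = 47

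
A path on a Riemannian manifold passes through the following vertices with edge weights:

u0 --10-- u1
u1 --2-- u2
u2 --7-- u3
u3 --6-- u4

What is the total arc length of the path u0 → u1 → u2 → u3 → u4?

Arc length = 10 + 2 + 7 + 6 = 25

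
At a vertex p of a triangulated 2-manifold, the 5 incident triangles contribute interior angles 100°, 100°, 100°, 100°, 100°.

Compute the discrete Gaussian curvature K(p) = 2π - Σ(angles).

Sum of angles = 500°. K = 360° - 500° = -140°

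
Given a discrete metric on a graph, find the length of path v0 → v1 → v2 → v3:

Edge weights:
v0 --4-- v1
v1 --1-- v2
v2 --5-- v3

Arc length = 4 + 1 + 5 = 10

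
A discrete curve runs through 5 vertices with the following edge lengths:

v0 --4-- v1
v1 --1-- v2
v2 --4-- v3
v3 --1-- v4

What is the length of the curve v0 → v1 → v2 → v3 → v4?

Arc length = 4 + 1 + 4 + 1 = 10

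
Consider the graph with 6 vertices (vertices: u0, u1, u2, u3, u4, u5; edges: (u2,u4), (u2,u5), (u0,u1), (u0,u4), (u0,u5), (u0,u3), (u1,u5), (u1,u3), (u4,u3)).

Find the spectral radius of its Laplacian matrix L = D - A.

Degrees: deg(u0) = 4, deg(u1) = 3, deg(u2) = 2, deg(u3) = 3, deg(u4) = 3, deg(u5) = 3.
L = D − A with rows/columns ordered (u0, u1, u2, u3, u4, u5):
  [ 4, -1,  0, -1, -1, -1]
  [-1,  3,  0, -1,  0, -1]
  [ 0,  0,  2,  0, -1, -1]
  [-1, -1,  0,  3, -1,  0]
  [-1,  0, -1, -1,  3,  0]
  [-1, -1, -1,  0,  0,  3]
Characteristic polynomial: det(λI − L) = λ(λ² − 7λ + 9)(λ² − 7λ + 11)(λ − 4).
Roots: λ = 0; (λ² − 7λ + 9) = 0 ⇒ λ = (7 ± √13)/2 ≈ 1.6972, 5.3028; (λ² − 7λ + 11) = 0 ⇒ λ = (7 ± √5)/2 ≈ 2.382, 4.618; (λ − 4) = 0 ⇒ λ = 4.
(Check: the roots sum (with multiplicity) to 18, matching trace L = Σdeg = 2·9 = 18.)
Laplacian eigenvalues: [0.0, 1.6972, 2.382, 4.0, 4.618, 5.3028]. Largest eigenvalue (spectral radius) = 5.3028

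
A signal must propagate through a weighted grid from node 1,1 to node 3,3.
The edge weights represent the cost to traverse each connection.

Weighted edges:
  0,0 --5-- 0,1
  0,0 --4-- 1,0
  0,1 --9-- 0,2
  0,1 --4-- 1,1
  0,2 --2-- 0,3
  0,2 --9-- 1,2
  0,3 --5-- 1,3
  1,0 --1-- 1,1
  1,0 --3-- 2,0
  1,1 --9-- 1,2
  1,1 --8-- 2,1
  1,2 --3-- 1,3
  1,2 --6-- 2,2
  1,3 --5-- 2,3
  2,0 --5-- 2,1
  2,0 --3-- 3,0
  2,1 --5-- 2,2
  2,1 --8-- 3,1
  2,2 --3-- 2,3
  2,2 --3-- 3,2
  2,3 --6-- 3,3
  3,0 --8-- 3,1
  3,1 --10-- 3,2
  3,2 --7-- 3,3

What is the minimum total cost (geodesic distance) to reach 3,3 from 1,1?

Shortest path: 1,1 → 2,1 → 2,2 → 2,3 → 3,3, total weight = 22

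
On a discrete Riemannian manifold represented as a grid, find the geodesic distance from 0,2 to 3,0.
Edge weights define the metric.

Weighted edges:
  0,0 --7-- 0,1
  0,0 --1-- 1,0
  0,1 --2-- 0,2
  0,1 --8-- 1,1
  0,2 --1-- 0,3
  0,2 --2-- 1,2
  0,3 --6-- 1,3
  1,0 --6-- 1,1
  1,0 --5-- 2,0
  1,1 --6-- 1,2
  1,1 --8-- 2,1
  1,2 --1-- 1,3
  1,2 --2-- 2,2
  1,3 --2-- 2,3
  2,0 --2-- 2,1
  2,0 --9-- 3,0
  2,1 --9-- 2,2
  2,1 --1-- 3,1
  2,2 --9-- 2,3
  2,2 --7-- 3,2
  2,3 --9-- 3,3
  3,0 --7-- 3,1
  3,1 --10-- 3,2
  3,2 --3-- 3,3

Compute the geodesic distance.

Shortest path: 0,2 → 1,2 → 2,2 → 2,1 → 3,1 → 3,0, total weight = 21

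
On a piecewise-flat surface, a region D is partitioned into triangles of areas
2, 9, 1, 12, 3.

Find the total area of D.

2 + 9 + 1 + 12 + 3 = 27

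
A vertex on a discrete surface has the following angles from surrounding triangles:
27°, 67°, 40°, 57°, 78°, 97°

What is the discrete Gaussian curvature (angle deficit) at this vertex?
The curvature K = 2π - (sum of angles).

Sum of angles = 366°. K = 360° - 366° = -6° = -π/30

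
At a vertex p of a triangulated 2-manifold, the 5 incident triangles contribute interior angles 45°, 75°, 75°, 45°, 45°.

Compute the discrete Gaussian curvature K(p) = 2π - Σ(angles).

Sum of angles = 285°. K = 360° - 285° = 75°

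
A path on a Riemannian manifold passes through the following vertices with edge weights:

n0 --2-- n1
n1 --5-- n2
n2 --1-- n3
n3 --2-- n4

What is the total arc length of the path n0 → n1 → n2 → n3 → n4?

Arc length = 2 + 5 + 1 + 2 = 10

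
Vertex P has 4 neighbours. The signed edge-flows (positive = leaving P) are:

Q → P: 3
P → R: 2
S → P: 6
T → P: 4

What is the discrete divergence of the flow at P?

Divergence = sum of outgoing flows = (-3) + 2 + (-6) + (-4) = -11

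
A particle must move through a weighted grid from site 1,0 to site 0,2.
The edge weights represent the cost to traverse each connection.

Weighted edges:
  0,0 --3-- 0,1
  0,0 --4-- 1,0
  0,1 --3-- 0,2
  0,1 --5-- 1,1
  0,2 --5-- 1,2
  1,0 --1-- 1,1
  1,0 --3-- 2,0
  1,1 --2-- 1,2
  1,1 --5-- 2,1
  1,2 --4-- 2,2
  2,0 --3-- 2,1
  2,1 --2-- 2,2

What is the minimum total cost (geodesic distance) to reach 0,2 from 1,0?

Shortest path: 1,0 → 1,1 → 1,2 → 0,2, total weight = 8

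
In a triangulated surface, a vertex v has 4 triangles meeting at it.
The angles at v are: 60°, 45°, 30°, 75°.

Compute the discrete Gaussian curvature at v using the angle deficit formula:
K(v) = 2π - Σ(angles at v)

Sum of angles = 210°. K = 360° - 210° = 150°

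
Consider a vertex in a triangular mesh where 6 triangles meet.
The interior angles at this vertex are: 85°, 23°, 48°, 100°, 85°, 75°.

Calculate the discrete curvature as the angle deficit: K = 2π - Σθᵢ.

Sum of angles = 416°. K = 360° - 416° = -56° = -14π/45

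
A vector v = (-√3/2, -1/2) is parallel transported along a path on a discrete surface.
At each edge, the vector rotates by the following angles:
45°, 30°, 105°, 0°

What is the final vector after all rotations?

Total rotation: 45° + 30° + 105° + 0° = 180°. Final vector: (0.8660, 0.5000)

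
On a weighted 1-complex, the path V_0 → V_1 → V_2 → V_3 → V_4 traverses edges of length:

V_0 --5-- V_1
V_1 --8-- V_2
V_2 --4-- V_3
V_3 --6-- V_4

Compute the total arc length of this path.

Arc length = 5 + 8 + 4 + 6 = 23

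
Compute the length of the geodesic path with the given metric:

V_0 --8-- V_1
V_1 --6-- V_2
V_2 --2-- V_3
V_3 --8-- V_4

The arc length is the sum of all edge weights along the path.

Arc length = 8 + 6 + 2 + 8 = 24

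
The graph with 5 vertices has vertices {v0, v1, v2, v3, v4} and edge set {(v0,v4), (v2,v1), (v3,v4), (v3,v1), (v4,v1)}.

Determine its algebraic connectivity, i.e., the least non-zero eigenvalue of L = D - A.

Degrees: deg(v0) = 1, deg(v1) = 3, deg(v2) = 1, deg(v3) = 2, deg(v4) = 3.
L = D − A with rows/columns ordered (v0, v1, v2, v3, v4):
  [ 1,  0,  0,  0, -1]
  [ 0,  3, -1, -1, -1]
  [ 0, -1,  1,  0,  0]
  [ 0, -1,  0,  2, -1]
  [-1, -1,  0, -1,  3]
Characteristic polynomial: det(λI − L) = λ(λ² − 5λ + 3)(λ² − 5λ + 5).
Roots: λ = 0; (λ² − 5λ + 3) = 0 ⇒ λ = (5 ± √13)/2 ≈ 0.6972, 4.3028; (λ² − 5λ + 5) = 0 ⇒ λ = (5 ± √5)/2 ≈ 1.382, 3.618.
(Check: the roots sum (with multiplicity) to 10, matching trace L = Σdeg = 2·5 = 10.)
Laplacian eigenvalues: [0.0, 0.6972, 1.382, 3.618, 4.3028]. Algebraic connectivity (smallest non-zero eigenvalue) = 0.6972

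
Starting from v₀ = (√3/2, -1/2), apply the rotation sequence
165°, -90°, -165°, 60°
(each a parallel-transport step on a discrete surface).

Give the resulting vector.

Total rotation: 165° + (-90°) + (-165°) + 60° = -30°. Final vector: (0.5000, -0.8660)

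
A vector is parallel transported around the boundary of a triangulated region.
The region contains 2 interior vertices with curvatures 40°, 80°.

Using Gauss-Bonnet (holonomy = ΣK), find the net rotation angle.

Holonomy = total enclosed curvature = 40° + 80° = 120°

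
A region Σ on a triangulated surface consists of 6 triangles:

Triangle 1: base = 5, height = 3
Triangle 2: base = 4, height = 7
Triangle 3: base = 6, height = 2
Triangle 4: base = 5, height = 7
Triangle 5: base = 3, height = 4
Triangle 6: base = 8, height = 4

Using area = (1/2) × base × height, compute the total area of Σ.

(1/2)×5×3 + (1/2)×4×7 + (1/2)×6×2 + (1/2)×5×7 + (1/2)×3×4 + (1/2)×8×4 = 67.0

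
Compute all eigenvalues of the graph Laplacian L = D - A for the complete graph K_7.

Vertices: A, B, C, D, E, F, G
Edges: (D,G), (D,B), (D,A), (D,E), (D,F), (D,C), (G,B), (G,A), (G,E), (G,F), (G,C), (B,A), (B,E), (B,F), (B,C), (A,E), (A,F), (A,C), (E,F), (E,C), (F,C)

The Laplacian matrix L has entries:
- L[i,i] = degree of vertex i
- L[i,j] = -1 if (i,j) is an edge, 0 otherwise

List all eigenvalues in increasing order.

For the complete graph K_n, L = nI − J (J = all-ones matrix). J has eigenvalues n (once, eigenvector 𝟙) and 0 (multiplicity n−1), so L has eigenvalues 0 (once) and n (multiplicity n−1). Here n = 7: eigenvalue 0 once and 7 with multiplicity 6.
Laplacian eigenvalues (increasing order): [0.0, 7.0, 7.0, 7.0, 7.0, 7.0, 7.0]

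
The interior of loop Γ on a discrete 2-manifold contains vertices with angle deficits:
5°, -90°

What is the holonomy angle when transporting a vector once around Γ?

Holonomy = total enclosed curvature = 5° + (-90°) = -85°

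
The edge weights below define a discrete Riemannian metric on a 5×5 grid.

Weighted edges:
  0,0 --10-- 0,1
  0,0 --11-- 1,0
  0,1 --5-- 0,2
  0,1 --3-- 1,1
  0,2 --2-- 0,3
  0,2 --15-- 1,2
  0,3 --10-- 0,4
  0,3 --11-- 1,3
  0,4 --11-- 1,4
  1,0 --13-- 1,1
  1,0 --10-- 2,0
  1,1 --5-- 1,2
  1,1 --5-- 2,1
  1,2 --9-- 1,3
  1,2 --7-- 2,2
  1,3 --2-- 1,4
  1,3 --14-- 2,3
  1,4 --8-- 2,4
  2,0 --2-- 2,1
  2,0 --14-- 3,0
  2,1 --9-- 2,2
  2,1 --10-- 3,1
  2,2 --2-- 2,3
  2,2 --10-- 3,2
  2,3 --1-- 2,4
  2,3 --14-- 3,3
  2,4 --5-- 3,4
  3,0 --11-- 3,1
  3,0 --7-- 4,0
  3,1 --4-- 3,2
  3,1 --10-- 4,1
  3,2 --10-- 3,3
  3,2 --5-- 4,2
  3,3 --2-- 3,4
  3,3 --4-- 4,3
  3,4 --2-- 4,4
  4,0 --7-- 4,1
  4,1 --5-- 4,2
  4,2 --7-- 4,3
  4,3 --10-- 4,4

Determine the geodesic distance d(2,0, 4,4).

Shortest path: 2,0 → 2,1 → 2,2 → 2,3 → 2,4 → 3,4 → 4,4, total weight = 21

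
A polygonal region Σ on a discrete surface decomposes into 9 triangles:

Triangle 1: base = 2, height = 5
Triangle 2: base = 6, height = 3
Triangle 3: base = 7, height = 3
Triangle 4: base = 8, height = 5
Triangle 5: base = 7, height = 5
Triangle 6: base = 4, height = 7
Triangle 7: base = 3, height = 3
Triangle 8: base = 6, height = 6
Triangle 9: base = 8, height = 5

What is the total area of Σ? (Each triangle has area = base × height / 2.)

(1/2)×2×5 + (1/2)×6×3 + (1/2)×7×3 + (1/2)×8×5 + (1/2)×7×5 + (1/2)×4×7 + (1/2)×3×3 + (1/2)×6×6 + (1/2)×8×5 = 118.5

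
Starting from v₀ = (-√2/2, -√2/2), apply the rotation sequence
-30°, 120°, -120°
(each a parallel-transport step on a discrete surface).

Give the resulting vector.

Total rotation: (-30°) + 120° + (-120°) = -30°. Final vector: (-0.9659, -0.2588)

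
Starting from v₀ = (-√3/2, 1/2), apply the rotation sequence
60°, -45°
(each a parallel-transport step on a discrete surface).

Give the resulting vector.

Total rotation: 60° + (-45°) = 15°. Final vector: (-0.9659, 0.2588)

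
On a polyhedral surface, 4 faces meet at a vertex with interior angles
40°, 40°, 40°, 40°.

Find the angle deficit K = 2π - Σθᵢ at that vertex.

Sum of angles = 160°. K = 360° - 160° = 200° = 10π/9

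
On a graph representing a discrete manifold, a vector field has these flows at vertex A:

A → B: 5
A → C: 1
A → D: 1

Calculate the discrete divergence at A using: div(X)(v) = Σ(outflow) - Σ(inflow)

Divergence = sum of outgoing flows = 5 + 1 + 1 = 7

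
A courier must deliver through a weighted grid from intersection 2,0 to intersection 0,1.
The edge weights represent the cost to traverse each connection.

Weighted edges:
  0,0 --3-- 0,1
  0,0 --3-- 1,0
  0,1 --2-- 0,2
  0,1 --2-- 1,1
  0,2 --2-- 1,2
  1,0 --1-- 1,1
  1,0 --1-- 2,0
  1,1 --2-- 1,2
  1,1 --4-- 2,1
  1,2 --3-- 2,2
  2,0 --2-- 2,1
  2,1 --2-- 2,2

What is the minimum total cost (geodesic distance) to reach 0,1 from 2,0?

Shortest path: 2,0 → 1,0 → 1,1 → 0,1, total weight = 4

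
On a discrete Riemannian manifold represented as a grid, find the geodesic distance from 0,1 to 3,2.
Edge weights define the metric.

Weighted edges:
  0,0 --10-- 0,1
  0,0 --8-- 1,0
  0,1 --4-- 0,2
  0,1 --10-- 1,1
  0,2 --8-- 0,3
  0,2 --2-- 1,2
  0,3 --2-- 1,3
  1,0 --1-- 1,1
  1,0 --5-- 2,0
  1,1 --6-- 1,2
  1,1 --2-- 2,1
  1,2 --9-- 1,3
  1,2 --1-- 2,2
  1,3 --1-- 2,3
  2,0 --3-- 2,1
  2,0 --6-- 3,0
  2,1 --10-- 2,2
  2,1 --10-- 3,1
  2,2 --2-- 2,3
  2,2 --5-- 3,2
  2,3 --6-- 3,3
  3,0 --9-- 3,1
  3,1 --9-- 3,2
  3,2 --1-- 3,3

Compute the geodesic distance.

Shortest path: 0,1 → 0,2 → 1,2 → 2,2 → 3,2, total weight = 12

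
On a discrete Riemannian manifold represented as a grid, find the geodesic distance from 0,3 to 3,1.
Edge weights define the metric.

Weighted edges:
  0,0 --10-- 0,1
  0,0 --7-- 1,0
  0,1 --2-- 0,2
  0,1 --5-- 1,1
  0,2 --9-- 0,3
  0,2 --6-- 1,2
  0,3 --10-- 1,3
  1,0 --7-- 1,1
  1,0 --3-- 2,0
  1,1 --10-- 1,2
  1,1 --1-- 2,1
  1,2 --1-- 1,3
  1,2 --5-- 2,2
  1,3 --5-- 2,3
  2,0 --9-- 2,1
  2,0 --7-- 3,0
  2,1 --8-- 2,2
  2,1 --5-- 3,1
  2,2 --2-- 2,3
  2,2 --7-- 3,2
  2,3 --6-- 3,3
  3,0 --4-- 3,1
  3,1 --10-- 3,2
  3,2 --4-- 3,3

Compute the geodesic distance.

Shortest path: 0,3 → 0,2 → 0,1 → 1,1 → 2,1 → 3,1, total weight = 22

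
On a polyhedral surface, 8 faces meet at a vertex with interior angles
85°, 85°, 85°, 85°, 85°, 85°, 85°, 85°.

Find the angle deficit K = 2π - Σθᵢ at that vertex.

Sum of angles = 680°. K = 360° - 680° = -320° = -16π/9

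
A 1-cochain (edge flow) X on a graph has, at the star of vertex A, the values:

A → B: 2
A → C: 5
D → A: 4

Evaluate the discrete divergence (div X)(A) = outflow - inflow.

Divergence = sum of outgoing flows = 2 + 5 + (-4) = 3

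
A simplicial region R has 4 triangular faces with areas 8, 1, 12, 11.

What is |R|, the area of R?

8 + 1 + 12 + 11 = 32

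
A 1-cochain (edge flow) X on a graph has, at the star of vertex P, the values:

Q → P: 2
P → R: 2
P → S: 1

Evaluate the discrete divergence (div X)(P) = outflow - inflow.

Divergence = sum of outgoing flows = (-2) + 2 + 1 = 1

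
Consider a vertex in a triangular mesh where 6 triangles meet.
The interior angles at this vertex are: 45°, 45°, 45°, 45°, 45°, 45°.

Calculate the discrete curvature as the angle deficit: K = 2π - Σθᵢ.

Sum of angles = 270°. K = 360° - 270° = 90° = π/2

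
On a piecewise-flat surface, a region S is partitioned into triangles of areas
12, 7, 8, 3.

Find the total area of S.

12 + 7 + 8 + 3 = 30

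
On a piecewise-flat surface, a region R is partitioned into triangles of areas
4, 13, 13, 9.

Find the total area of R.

4 + 13 + 13 + 9 = 39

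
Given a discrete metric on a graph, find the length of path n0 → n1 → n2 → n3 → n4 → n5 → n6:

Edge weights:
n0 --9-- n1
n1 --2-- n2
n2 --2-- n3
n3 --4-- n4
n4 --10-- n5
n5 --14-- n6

Arc length = 9 + 2 + 2 + 4 + 10 + 14 = 41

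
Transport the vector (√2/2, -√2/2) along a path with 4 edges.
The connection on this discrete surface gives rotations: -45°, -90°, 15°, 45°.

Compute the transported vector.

Total rotation: (-45°) + (-90°) + 15° + 45° = -75°. Final vector: (-0.5000, -0.8660)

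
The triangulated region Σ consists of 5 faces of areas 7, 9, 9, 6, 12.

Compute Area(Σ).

7 + 9 + 9 + 6 + 12 = 43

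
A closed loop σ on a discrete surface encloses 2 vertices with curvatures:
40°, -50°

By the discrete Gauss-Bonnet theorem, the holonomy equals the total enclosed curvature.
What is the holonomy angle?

Holonomy = total enclosed curvature = 40° + (-50°) = -10°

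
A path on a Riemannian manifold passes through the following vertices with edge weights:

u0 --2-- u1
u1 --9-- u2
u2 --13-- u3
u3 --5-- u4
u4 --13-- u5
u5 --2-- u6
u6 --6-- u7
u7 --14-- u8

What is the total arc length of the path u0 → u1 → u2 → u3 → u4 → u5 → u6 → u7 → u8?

Arc length = 2 + 9 + 13 + 5 + 13 + 2 + 6 + 14 = 64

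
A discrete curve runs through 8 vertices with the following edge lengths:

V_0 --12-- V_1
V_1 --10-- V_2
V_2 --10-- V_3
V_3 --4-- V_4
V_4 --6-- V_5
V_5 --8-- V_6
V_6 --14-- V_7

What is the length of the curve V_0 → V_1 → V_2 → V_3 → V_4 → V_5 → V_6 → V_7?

Arc length = 12 + 10 + 10 + 4 + 6 + 8 + 14 = 64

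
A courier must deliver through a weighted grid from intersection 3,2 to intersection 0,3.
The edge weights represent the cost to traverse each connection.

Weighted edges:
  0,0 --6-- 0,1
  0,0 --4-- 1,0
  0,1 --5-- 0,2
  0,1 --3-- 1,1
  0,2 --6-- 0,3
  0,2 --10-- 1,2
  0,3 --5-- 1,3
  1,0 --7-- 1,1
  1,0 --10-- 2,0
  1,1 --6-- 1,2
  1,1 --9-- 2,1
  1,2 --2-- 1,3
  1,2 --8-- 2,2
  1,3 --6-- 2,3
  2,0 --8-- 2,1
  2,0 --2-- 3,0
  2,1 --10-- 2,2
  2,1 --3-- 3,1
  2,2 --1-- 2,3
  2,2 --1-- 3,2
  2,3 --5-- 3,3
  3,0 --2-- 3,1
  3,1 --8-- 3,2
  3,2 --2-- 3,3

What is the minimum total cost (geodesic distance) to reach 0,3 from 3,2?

Shortest path: 3,2 → 2,2 → 2,3 → 1,3 → 0,3, total weight = 13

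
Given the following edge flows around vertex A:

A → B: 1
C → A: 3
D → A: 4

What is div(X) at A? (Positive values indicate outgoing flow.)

Divergence = sum of outgoing flows = 1 + (-3) + (-4) = -6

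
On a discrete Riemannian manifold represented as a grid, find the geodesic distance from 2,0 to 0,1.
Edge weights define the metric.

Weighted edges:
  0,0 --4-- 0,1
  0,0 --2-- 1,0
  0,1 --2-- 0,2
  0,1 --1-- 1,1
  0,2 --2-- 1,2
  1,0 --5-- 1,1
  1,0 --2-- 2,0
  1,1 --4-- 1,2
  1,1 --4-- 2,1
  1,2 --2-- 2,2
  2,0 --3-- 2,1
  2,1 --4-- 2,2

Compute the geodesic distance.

Shortest path: 2,0 → 1,0 → 0,0 → 0,1, total weight = 8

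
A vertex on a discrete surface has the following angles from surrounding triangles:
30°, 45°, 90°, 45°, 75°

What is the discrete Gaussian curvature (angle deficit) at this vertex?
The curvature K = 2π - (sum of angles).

Sum of angles = 285°. K = 360° - 285° = 75° = 5π/12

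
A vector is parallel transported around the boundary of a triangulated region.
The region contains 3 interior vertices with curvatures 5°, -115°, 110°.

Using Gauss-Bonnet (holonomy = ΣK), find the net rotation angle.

Holonomy = total enclosed curvature = 5° + (-115°) + 110° = 0°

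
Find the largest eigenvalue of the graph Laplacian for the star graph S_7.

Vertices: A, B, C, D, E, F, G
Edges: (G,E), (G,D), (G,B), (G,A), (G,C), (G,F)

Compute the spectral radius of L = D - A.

The star S_7 is the complete bipartite graph K_{1,6} (one hub of degree 6, 6 leaves of degree 1). The Laplacian spectrum of K_{p,q} is 0, p (multiplicity q−1), q (multiplicity p−1), p+q. With p = 1, q = 6: 0 once, 1 with multiplicity 5, and 7 once. (Check: trace L = sum of degrees = 12 = 5·1 + 7.)
Laplacian eigenvalues: [0.0, 1.0, 1.0, 1.0, 1.0, 1.0, 7.0]. Largest eigenvalue (spectral radius) = 7.0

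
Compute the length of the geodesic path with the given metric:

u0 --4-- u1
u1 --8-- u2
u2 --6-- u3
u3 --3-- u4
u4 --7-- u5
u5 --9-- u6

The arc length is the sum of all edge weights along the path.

Arc length = 4 + 8 + 6 + 3 + 7 + 9 = 37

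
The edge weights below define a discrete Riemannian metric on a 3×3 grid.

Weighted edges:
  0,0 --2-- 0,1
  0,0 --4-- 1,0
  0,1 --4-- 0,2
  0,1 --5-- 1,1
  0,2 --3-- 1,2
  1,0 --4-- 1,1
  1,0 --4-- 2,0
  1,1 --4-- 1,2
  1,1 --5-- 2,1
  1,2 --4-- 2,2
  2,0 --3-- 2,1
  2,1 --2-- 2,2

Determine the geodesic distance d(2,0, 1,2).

Shortest path: 2,0 → 2,1 → 2,2 → 1,2, total weight = 9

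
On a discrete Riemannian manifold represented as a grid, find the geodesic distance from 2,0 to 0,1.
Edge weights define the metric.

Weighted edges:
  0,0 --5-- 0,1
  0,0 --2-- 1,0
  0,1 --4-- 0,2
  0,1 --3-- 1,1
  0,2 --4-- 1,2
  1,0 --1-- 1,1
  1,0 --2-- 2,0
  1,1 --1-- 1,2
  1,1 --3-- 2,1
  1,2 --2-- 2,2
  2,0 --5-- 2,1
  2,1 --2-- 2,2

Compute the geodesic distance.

Shortest path: 2,0 → 1,0 → 1,1 → 0,1, total weight = 6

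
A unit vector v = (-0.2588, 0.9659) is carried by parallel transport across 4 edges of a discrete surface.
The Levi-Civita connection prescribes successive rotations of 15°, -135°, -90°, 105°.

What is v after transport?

Total rotation: 15° + (-135°) + (-90°) + 105° = -105°. Final vector: (1, 0)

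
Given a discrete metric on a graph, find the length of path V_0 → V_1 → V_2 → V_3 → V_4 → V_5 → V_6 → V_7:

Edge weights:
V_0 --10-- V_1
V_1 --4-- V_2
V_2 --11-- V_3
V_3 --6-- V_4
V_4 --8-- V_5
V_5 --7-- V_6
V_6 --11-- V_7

Arc length = 10 + 4 + 11 + 6 + 8 + 7 + 11 = 57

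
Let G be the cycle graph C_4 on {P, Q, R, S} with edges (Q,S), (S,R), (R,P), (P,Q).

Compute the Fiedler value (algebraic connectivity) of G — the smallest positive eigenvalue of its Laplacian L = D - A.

The cycle graph C_n has Laplacian eigenvalues λ_k = 2 − 2cos(2πk/n), k = 0, 1, …, n−1. Here n = 4:
k=0: 2 − 2cos(0) = 0.0; k=1: 2 − 2cos(π/2) = 2.0; k=2: 2 − 2cos(π) = 4.0; k=3: 2 − 2cos(3π/2) = 2.0.
Laplacian eigenvalues: [0.0, 2.0, 2.0, 4.0]. Algebraic connectivity (smallest non-zero eigenvalue) = 2.0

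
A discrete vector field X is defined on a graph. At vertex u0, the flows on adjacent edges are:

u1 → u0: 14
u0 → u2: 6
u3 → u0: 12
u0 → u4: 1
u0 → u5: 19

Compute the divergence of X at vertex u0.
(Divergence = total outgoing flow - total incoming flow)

Divergence = sum of outgoing flows = (-14) + 6 + (-12) + 1 + 19 = 0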